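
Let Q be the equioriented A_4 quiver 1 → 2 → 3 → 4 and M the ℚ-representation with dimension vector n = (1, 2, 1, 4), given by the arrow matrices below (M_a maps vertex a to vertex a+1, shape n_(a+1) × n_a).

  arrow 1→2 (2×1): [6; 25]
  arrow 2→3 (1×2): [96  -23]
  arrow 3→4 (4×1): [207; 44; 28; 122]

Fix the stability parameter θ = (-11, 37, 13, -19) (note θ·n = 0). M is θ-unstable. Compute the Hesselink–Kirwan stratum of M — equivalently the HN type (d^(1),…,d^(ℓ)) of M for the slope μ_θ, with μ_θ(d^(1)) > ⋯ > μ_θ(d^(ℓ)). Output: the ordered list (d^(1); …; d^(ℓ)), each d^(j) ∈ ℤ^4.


Via rank(M_{q-1}∘⋯∘M_p): M ≅ I[1,4], I[2,2], I[4,4]^3.
μ_θ-semistable layers: μ^(1)=37; μ^(2)=31/3; μ^(3)=-11; μ^(4)=-19

((0, 1, 0, 0); (0, 1, 1, 1); (1, 0, 0, 0); (0, 0, 0, 3))


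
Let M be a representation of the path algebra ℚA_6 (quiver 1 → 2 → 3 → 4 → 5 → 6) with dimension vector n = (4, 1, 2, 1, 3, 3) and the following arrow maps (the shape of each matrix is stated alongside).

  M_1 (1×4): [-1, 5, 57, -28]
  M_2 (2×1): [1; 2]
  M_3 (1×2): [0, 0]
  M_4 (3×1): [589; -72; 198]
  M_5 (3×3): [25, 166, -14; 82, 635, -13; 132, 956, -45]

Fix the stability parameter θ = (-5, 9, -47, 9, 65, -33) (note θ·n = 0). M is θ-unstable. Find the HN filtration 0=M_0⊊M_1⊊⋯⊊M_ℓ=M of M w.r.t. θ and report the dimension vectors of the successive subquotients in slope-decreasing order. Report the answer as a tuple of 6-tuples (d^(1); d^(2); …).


Barcode: M ≅ I[1,1]^3, I[1,3], I[3,3], I[4,6], I[5,6]^2. HN layers by μ_θ (5 steps, strictly decreasing):
  μ^(1)=16; μ^(2)=9; μ^(3)=-5; μ^(4)=-43/3; μ^(5)=-47

((0, 0, 0, 0, 3, 3); (0, 0, 0, 1, 0, 0); (3, 0, 0, 0, 0, 0); (1, 1, 1, 0, 0, 0); (0, 0, 1, 0, 0, 0))


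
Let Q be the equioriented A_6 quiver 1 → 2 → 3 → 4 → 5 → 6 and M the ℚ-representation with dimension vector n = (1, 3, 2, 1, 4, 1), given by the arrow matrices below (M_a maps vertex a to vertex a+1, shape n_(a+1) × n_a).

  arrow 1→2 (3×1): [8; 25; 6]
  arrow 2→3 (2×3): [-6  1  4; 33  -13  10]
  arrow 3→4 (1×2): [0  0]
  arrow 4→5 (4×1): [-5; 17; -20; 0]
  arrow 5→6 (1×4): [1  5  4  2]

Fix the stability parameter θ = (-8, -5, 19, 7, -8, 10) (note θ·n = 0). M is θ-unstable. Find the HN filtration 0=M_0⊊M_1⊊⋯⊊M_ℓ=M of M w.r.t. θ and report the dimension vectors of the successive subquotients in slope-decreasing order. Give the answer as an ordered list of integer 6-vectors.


Barcode: M ≅ I[1,3], I[2,2], I[2,3], I[4,5], I[5,5]^2, I[5,6]. HN layers by μ_θ (5 steps, strictly decreasing):
  μ^(1)=19; μ^(2)=10; μ^(3)=-1/2; μ^(4)=-5; μ^(5)=-8

((0, 0, 2, 0, 0, 0); (0, 0, 0, 0, 0, 1); (0, 0, 0, 1, 1, 0); (0, 3, 0, 0, 0, 0); (1, 0, 0, 0, 3, 0))


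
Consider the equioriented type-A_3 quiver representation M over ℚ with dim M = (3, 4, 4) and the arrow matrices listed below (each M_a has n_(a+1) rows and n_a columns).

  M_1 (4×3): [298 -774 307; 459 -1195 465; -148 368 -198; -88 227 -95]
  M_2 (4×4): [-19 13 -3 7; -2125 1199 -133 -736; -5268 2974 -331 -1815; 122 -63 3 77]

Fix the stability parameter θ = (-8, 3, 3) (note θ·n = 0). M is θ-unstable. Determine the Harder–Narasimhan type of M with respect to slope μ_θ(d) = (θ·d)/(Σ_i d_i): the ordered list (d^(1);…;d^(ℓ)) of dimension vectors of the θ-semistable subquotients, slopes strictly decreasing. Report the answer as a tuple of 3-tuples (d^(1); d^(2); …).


Via rank(M_{q-1}∘⋯∘M_p): M ≅ I[1,3]^3, I[2,3].
μ_θ-semistable layers: μ^(1)=3; μ^(2)=-8

((0, 4, 4); (3, 0, 0))


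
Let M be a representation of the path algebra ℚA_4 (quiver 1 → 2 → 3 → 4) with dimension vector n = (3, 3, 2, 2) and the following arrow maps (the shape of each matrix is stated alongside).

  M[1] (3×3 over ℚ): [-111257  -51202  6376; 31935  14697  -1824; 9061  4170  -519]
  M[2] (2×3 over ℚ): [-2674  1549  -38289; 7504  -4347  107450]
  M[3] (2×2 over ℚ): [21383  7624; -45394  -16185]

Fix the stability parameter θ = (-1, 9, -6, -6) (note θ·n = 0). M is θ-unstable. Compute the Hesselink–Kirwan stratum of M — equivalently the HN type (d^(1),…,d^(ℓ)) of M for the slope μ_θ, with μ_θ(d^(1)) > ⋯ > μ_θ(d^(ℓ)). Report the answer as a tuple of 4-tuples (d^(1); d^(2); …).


Interval decomposition of M: I[1,2], I[1,4]^2.
HN type (ℓ=2): μ^(1)=9; μ^(2)=-1

((0, 1, 0, 0); (3, 2, 2, 2))


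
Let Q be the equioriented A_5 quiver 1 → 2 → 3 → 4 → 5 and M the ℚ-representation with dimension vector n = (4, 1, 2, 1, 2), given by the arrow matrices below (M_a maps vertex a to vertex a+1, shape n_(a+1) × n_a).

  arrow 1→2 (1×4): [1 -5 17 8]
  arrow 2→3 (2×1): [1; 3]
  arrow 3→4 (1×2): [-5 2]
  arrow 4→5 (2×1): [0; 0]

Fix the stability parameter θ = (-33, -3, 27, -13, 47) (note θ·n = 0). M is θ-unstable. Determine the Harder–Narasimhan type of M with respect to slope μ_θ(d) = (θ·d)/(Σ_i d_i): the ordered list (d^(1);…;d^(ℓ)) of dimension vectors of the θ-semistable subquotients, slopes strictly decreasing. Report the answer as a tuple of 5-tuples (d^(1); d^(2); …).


Barcode: M ≅ I[1,1]^3, I[1,4], I[3,3], I[5,5]^2. HN layers by μ_θ (5 steps, strictly decreasing):
  μ^(1)=47; μ^(2)=27; μ^(3)=7; μ^(4)=-3; μ^(5)=-33

((0, 0, 0, 0, 2); (0, 0, 1, 0, 0); (0, 0, 1, 1, 0); (0, 1, 0, 0, 0); (4, 0, 0, 0, 0))


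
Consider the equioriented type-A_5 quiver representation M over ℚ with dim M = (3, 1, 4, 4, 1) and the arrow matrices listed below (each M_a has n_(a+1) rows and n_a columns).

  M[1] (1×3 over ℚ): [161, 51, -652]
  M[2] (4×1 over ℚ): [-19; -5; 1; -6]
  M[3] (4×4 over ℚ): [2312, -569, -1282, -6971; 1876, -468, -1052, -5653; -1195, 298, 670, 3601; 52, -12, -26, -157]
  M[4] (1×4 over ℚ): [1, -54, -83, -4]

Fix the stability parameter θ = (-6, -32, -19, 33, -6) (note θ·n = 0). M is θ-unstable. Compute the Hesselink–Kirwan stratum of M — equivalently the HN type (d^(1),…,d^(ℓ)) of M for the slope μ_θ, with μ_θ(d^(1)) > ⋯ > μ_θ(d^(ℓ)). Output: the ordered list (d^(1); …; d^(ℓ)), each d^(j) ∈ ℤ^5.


Via rank(M_{q-1}∘⋯∘M_p): M ≅ I[1,1]^2, I[1,5], I[3,4]^3.
μ_θ-semistable layers: μ^(1)=33; μ^(2)=27/2; μ^(3)=-6; μ^(4)=-19

((0, 0, 0, 3, 0); (0, 0, 0, 1, 1); (2, 0, 0, 0, 0); (1, 1, 4, 0, 0))


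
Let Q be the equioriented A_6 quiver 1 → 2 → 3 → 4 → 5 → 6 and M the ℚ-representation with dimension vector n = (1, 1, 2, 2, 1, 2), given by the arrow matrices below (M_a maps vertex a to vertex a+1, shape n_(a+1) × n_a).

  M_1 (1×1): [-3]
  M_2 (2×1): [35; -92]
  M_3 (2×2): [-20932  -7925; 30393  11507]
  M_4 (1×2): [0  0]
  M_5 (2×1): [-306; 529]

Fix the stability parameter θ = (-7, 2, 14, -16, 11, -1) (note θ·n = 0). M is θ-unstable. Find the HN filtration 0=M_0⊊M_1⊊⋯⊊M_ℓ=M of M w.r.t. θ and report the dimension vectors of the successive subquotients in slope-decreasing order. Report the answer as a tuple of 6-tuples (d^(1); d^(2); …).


Interval decomposition of M: I[1,4], I[3,4], I[5,6], I[6,6].
HN type (ℓ=4): μ^(1)=5; μ^(2)=0; μ^(3)=-1; μ^(4)=-7

((0, 0, 0, 0, 1, 1); (0, 1, 1, 1, 0, 0); (0, 0, 1, 1, 0, 1); (1, 0, 0, 0, 0, 0))


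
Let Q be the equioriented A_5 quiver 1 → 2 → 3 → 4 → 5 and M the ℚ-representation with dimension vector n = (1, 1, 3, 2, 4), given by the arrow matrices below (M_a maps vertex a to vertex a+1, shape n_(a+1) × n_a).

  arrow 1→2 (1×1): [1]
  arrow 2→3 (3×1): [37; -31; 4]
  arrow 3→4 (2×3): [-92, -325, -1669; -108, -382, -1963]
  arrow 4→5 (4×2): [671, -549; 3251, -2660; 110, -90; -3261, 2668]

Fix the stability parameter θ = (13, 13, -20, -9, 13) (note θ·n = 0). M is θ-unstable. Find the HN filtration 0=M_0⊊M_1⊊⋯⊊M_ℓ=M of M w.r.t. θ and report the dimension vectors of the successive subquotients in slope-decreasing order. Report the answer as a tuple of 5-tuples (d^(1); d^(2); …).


Via rank(M_{q-1}∘⋯∘M_p): M ≅ I[1,5], I[3,3], I[3,5], I[5,5]^2.
μ_θ-semistable layers: μ^(1)=13; μ^(2)=-3/4; μ^(3)=-9; μ^(4)=-20

((0, 0, 0, 0, 4); (1, 1, 1, 1, 0); (0, 0, 0, 1, 0); (0, 0, 2, 0, 0))


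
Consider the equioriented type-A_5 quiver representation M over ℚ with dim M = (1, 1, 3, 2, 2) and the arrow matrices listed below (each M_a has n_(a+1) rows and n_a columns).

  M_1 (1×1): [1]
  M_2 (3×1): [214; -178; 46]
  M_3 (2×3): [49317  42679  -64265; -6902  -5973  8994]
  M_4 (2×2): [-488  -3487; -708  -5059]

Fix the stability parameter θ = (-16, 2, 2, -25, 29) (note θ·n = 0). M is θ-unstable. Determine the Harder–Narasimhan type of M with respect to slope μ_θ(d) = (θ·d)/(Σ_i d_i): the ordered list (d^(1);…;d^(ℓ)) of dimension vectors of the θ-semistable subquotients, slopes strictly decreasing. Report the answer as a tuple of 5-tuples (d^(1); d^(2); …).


Barcode: M ≅ I[1,5], I[3,3], I[3,5]. HN layers by μ_θ (5 steps, strictly decreasing):
  μ^(1)=29; μ^(2)=2; μ^(3)=-7; μ^(4)=-23/2; μ^(5)=-16

((0, 0, 0, 0, 2); (0, 0, 1, 0, 0); (0, 1, 1, 1, 0); (0, 0, 1, 1, 0); (1, 0, 0, 0, 0))


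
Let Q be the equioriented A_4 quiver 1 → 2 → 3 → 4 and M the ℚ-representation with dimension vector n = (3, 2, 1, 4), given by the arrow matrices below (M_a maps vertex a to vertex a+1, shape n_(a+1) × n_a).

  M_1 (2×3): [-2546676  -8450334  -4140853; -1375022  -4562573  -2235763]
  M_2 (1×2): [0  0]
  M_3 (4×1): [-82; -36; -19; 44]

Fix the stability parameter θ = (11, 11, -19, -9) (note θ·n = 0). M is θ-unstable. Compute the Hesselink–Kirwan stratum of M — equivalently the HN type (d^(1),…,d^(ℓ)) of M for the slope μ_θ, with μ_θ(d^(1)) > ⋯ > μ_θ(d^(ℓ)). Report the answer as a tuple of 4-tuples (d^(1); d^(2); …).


Barcode: M ≅ I[1,1], I[1,2]^2, I[3,4], I[4,4]^3. HN layers by μ_θ (3 steps, strictly decreasing):
  μ^(1)=11; μ^(2)=-9; μ^(3)=-19

((3, 2, 0, 0); (0, 0, 0, 4); (0, 0, 1, 0))


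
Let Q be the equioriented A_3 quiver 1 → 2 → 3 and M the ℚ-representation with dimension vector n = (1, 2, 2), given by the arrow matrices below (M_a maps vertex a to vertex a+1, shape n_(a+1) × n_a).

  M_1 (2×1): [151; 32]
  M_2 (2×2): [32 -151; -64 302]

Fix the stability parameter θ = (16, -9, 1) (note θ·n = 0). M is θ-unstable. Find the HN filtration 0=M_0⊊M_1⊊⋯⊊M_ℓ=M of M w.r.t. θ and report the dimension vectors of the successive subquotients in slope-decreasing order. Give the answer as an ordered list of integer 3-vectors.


Barcode: M ≅ I[1,2], I[2,3], I[3,3]. HN layers by μ_θ (3 steps, strictly decreasing):
  μ^(1)=7/2; μ^(2)=1; μ^(3)=-9

((1, 1, 0); (0, 0, 2); (0, 1, 0))


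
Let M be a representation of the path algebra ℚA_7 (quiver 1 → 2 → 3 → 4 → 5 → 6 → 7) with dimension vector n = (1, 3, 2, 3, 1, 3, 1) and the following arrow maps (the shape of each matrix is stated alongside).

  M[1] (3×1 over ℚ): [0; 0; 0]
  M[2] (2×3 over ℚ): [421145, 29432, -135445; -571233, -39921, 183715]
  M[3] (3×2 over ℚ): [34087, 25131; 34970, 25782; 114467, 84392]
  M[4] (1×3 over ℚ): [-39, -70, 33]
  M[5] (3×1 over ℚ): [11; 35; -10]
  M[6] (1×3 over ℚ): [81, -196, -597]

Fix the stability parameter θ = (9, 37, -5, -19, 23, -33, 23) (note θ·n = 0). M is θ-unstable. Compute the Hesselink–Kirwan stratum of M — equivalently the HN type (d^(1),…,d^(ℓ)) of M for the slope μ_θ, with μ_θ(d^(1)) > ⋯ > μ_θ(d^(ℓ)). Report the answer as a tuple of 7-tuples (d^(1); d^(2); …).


Barcode: M ≅ I[1,1], I[2,2], I[2,4], I[2,7], I[4,4], I[6,6]^2. HN layers by μ_θ (7 steps, strictly decreasing):
  μ^(1)=37; μ^(2)=23; μ^(3)=9; μ^(4)=13/3; μ^(5)=3/5; μ^(6)=-19; μ^(7)=-33

((0, 1, 0, 0, 0, 0, 0); (0, 0, 0, 0, 0, 0, 1); (1, 0, 0, 0, 0, 0, 0); (0, 1, 1, 1, 0, 0, 0); (0, 1, 1, 1, 1, 1, 0); (0, 0, 0, 1, 0, 0, 0); (0, 0, 0, 0, 0, 2, 0))


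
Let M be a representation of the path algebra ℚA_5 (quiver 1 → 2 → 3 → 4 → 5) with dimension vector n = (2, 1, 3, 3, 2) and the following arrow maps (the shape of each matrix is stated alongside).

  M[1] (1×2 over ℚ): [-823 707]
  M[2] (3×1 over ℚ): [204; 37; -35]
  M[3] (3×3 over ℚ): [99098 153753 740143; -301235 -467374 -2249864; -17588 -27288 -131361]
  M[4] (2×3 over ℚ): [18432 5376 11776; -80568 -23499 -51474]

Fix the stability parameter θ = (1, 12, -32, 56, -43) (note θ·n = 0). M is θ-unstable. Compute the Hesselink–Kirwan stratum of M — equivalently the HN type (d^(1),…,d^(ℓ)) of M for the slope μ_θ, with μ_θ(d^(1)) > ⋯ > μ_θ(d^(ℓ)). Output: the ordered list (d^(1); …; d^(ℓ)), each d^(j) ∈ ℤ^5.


Interval decomposition of M: I[1,1], I[1,4], I[3,4], I[3,5], I[5,5].
HN type (ℓ=6): μ^(1)=56; μ^(2)=13/2; μ^(3)=1; μ^(4)=-19/3; μ^(5)=-32; μ^(6)=-43

((0, 0, 0, 2, 0); (0, 0, 0, 1, 1); (1, 0, 0, 0, 0); (1, 1, 1, 0, 0); (0, 0, 2, 0, 0); (0, 0, 0, 0, 1))


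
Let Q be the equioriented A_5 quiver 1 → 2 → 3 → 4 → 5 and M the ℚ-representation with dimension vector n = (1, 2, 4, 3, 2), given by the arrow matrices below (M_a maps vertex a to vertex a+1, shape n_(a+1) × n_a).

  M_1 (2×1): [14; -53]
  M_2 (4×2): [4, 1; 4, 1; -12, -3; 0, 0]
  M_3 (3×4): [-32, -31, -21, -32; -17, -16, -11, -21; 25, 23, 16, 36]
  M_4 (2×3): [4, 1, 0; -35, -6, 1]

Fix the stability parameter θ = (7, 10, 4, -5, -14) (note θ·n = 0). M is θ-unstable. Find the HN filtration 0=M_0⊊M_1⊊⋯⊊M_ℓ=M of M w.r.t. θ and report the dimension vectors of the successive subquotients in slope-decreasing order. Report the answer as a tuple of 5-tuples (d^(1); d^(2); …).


Barcode: M ≅ I[1,3], I[2,2], I[3,4], I[3,5]^2. HN layers by μ_θ (4 steps, strictly decreasing):
  μ^(1)=10; μ^(2)=7; μ^(3)=-1/2; μ^(4)=-5

((0, 1, 0, 0, 0); (1, 1, 1, 0, 0); (0, 0, 1, 1, 0); (0, 0, 2, 2, 2))


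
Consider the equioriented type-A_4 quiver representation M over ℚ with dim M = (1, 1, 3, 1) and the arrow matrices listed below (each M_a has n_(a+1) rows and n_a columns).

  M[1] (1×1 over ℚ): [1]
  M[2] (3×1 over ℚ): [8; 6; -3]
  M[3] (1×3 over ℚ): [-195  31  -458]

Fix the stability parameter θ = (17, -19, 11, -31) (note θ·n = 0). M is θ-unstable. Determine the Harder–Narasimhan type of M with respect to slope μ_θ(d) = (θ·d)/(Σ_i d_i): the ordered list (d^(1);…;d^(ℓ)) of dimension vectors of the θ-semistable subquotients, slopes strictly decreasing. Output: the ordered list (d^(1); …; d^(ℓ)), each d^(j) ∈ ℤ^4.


Barcode: M ≅ I[1,3], I[3,3], I[3,4]. HN layers by μ_θ (3 steps, strictly decreasing):
  μ^(1)=11; μ^(2)=-1; μ^(3)=-10

((0, 0, 2, 0); (1, 1, 0, 0); (0, 0, 1, 1))


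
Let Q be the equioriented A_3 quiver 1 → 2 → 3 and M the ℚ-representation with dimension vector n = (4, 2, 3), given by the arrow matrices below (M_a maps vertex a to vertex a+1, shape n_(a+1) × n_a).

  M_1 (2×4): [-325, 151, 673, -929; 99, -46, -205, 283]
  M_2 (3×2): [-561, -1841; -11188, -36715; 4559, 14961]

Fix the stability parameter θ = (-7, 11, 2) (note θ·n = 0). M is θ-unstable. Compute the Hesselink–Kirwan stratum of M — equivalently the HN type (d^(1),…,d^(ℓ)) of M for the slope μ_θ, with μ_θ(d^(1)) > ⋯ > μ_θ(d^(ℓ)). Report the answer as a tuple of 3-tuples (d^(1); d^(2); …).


Via rank(M_{q-1}∘⋯∘M_p): M ≅ I[1,1]^2, I[1,3]^2, I[3,3].
μ_θ-semistable layers: μ^(1)=13/2; μ^(2)=2; μ^(3)=-7

((0, 2, 2); (0, 0, 1); (4, 0, 0))


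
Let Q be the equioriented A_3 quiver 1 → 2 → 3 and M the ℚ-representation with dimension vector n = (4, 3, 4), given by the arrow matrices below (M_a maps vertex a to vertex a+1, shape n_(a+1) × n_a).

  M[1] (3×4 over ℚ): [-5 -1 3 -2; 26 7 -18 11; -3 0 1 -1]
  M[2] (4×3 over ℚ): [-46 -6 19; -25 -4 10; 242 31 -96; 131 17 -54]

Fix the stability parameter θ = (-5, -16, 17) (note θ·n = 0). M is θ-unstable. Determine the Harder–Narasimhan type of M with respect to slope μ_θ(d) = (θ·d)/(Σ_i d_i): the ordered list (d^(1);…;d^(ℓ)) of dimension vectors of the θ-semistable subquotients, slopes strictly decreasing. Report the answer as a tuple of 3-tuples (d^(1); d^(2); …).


Via rank(M_{q-1}∘⋯∘M_p): M ≅ I[1,1]^2, I[1,3]^2, I[2,3], I[3,3].
μ_θ-semistable layers: μ^(1)=17; μ^(2)=-5; μ^(3)=-21/2; μ^(4)=-16

((0, 0, 4); (2, 0, 0); (2, 2, 0); (0, 1, 0))


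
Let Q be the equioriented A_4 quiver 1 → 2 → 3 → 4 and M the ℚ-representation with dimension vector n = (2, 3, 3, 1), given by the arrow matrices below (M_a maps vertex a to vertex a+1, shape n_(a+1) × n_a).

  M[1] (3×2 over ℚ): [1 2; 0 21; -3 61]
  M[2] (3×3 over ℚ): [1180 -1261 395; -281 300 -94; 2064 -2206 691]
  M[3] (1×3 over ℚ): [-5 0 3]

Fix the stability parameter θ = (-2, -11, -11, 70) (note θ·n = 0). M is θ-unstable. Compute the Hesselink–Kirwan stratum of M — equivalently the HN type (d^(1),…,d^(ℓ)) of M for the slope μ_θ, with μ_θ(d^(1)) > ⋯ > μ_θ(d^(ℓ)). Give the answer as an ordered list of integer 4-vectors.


Interval decomposition of M: I[1,3], I[1,4], I[2,3].
HN type (ℓ=3): μ^(1)=70; μ^(2)=-8; μ^(3)=-11

((0, 0, 0, 1); (2, 2, 2, 0); (0, 1, 1, 0))


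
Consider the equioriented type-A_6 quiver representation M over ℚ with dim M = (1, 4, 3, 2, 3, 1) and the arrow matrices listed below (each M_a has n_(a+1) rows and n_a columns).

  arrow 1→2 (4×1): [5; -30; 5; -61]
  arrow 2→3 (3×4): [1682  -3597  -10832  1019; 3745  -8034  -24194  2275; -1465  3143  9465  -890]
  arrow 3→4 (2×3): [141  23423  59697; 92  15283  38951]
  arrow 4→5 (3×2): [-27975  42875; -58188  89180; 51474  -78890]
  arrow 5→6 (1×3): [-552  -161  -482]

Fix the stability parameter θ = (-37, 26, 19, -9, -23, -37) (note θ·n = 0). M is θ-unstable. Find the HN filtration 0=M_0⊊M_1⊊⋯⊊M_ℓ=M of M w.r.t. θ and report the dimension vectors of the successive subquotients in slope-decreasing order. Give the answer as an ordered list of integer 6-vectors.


Via rank(M_{q-1}∘⋯∘M_p): M ≅ I[1,5], I[2,2], I[2,3], I[2,4], I[5,5], I[5,6].
μ_θ-semistable layers: μ^(1)=26; μ^(2)=45/2; μ^(3)=12; μ^(4)=13/4; μ^(5)=-23; μ^(6)=-30; μ^(7)=-37

((0, 1, 0, 0, 0, 0); (0, 1, 1, 0, 0, 0); (0, 1, 1, 1, 0, 0); (0, 1, 1, 1, 1, 0); (0, 0, 0, 0, 1, 0); (0, 0, 0, 0, 1, 1); (1, 0, 0, 0, 0, 0))


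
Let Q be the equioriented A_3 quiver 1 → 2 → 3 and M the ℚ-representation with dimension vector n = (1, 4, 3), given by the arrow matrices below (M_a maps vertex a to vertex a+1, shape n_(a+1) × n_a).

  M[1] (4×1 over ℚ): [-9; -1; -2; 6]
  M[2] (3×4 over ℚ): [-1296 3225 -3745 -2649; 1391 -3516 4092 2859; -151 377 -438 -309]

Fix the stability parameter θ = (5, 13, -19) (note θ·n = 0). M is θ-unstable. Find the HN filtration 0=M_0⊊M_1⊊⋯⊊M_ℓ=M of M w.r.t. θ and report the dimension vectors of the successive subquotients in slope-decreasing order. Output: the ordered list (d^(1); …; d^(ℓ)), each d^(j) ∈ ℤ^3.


Barcode: M ≅ I[1,3], I[2,2], I[2,3]^2. HN layers by μ_θ (3 steps, strictly decreasing):
  μ^(1)=13; μ^(2)=-1/3; μ^(3)=-3

((0, 1, 0); (1, 1, 1); (0, 2, 2))


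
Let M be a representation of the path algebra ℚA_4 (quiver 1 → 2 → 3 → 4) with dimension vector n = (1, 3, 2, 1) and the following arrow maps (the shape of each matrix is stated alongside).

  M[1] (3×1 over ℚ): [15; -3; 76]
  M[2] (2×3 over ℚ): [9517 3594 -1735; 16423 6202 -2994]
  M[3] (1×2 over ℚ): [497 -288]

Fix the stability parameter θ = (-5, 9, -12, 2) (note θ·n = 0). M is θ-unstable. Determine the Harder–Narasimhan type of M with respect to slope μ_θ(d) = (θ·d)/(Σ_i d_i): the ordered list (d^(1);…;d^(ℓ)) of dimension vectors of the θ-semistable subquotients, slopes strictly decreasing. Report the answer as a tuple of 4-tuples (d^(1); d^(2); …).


Via rank(M_{q-1}∘⋯∘M_p): M ≅ I[1,4], I[2,2], I[2,3].
μ_θ-semistable layers: μ^(1)=9; μ^(2)=2; μ^(3)=-3/2; μ^(4)=-5

((0, 1, 0, 0); (0, 0, 0, 1); (0, 2, 2, 0); (1, 0, 0, 0))


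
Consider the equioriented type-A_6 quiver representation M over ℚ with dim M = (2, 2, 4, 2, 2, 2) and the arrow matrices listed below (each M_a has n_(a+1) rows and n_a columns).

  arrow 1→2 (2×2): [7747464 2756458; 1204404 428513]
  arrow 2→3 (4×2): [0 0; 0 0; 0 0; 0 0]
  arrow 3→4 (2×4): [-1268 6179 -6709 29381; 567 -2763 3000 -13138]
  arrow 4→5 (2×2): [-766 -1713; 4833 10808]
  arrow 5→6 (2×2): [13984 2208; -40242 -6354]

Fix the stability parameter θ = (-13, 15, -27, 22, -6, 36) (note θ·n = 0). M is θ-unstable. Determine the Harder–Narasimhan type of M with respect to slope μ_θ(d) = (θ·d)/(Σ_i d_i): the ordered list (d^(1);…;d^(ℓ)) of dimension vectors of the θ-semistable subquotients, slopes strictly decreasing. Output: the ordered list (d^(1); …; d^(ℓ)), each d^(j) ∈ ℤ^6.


Barcode: M ≅ I[1,1], I[1,2], I[2,2], I[3,3]^2, I[3,5], I[3,6], I[6,6]. HN layers by μ_θ (5 steps, strictly decreasing):
  μ^(1)=36; μ^(2)=15; μ^(3)=8; μ^(4)=-13; μ^(5)=-27

((0, 0, 0, 0, 0, 2); (0, 2, 0, 0, 0, 0); (0, 0, 0, 2, 2, 0); (2, 0, 0, 0, 0, 0); (0, 0, 4, 0, 0, 0))


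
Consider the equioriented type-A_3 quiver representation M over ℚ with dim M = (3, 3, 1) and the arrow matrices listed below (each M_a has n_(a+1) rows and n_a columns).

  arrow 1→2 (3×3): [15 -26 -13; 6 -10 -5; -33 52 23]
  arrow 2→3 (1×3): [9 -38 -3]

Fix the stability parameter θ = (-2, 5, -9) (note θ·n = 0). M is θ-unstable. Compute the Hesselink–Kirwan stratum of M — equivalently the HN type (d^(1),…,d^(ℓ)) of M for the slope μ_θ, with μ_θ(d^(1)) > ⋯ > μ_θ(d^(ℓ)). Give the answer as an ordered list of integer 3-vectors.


Interval decomposition of M: I[1,2]^2, I[1,3].
HN type (ℓ=2): μ^(1)=5; μ^(2)=-2

((0, 2, 0); (3, 1, 1))


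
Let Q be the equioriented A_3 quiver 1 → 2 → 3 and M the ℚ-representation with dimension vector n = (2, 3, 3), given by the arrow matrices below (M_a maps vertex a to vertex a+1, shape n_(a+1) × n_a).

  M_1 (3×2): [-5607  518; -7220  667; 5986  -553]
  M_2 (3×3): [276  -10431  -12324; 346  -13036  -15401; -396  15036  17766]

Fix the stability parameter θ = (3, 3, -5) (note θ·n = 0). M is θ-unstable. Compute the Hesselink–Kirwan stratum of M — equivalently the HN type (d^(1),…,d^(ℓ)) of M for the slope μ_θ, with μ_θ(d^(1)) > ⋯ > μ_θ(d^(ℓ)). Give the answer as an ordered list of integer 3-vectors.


Barcode: M ≅ I[1,2], I[1,3], I[2,3], I[3,3]. HN layers by μ_θ (4 steps, strictly decreasing):
  μ^(1)=3; μ^(2)=1/3; μ^(3)=-1; μ^(4)=-5

((1, 1, 0); (1, 1, 1); (0, 1, 1); (0, 0, 1))


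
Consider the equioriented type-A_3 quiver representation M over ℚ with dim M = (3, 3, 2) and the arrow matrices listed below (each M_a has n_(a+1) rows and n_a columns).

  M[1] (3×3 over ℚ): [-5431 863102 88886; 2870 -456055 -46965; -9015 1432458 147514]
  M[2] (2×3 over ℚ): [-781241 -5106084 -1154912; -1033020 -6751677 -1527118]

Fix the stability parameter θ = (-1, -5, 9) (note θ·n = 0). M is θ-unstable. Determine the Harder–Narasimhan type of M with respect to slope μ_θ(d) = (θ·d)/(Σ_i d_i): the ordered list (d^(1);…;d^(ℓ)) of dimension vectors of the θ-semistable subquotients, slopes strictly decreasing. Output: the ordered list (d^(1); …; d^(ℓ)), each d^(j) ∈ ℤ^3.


Barcode: M ≅ I[1,1], I[1,3]^2, I[2,2]. HN layers by μ_θ (4 steps, strictly decreasing):
  μ^(1)=9; μ^(2)=-1; μ^(3)=-3; μ^(4)=-5

((0, 0, 2); (1, 0, 0); (2, 2, 0); (0, 1, 0))


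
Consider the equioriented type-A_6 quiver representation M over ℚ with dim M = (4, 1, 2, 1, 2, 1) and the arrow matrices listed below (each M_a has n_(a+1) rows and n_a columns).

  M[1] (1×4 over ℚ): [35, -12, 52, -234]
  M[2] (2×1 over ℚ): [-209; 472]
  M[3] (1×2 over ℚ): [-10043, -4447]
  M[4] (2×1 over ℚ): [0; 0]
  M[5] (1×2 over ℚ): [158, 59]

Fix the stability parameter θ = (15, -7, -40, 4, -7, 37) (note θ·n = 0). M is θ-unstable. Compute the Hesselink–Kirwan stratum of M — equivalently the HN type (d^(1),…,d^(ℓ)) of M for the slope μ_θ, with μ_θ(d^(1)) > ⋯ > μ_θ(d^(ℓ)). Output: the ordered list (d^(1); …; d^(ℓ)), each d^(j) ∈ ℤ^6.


Barcode: M ≅ I[1,1]^3, I[1,4], I[3,3], I[5,5], I[5,6]. HN layers by μ_θ (6 steps, strictly decreasing):
  μ^(1)=37; μ^(2)=15; μ^(3)=4; μ^(4)=-7; μ^(5)=-32/3; μ^(6)=-40

((0, 0, 0, 0, 0, 1); (3, 0, 0, 0, 0, 0); (0, 0, 0, 1, 0, 0); (0, 0, 0, 0, 2, 0); (1, 1, 1, 0, 0, 0); (0, 0, 1, 0, 0, 0))


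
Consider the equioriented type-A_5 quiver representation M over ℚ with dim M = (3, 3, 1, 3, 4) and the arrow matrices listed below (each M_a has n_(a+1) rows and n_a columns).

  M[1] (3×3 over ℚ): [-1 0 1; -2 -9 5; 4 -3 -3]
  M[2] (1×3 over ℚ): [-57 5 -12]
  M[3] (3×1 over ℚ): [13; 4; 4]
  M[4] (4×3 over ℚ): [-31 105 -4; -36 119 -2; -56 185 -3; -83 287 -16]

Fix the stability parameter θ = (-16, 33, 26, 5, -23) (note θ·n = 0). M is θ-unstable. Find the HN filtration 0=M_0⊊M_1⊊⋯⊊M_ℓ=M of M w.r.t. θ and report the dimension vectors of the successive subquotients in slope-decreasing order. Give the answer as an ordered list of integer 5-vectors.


Barcode: M ≅ I[1,1], I[1,2], I[1,5], I[2,2], I[4,5]^2, I[5,5]. HN layers by μ_θ (5 steps, strictly decreasing):
  μ^(1)=33; μ^(2)=41/4; μ^(3)=-9; μ^(4)=-16; μ^(5)=-23

((0, 2, 0, 0, 0); (0, 1, 1, 1, 1); (0, 0, 0, 2, 2); (3, 0, 0, 0, 0); (0, 0, 0, 0, 1))


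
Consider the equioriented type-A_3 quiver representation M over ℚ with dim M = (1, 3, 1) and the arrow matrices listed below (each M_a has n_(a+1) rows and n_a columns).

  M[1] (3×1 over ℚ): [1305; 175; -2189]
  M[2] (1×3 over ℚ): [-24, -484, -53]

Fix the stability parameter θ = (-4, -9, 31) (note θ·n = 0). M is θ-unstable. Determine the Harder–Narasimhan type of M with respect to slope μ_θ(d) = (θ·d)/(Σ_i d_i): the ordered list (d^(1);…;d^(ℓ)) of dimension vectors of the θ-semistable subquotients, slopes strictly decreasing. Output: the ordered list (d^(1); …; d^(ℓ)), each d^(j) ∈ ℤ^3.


Interval decomposition of M: I[1,3], I[2,2]^2.
HN type (ℓ=3): μ^(1)=31; μ^(2)=-13/2; μ^(3)=-9

((0, 0, 1); (1, 1, 0); (0, 2, 0))


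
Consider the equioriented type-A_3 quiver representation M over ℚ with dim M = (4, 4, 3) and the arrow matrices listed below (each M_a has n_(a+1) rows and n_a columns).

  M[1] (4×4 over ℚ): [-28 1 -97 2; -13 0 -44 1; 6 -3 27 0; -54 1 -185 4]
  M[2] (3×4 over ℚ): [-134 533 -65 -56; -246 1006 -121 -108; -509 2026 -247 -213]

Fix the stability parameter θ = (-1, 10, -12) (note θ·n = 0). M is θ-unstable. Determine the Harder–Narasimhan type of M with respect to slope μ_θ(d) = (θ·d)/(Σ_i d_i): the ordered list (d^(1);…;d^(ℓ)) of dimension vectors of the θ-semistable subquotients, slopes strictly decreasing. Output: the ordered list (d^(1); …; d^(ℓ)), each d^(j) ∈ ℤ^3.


Interval decomposition of M: I[1,1]^2, I[1,3]^2, I[2,2], I[2,3].
HN type (ℓ=2): μ^(1)=10; μ^(2)=-1

((0, 1, 0); (4, 3, 3))


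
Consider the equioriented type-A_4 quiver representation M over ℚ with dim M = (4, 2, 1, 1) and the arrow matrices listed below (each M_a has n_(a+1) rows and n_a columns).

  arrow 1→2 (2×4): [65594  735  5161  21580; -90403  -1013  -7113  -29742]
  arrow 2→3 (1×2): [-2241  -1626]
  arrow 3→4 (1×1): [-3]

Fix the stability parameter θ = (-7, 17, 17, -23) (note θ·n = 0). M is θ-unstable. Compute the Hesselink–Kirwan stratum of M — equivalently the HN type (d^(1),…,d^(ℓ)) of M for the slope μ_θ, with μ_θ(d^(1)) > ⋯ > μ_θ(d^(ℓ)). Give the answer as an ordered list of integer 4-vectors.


Via rank(M_{q-1}∘⋯∘M_p): M ≅ I[1,1]^2, I[1,2], I[1,4].
μ_θ-semistable layers: μ^(1)=17; μ^(2)=11/3; μ^(3)=-7

((0, 1, 0, 0); (0, 1, 1, 1); (4, 0, 0, 0))


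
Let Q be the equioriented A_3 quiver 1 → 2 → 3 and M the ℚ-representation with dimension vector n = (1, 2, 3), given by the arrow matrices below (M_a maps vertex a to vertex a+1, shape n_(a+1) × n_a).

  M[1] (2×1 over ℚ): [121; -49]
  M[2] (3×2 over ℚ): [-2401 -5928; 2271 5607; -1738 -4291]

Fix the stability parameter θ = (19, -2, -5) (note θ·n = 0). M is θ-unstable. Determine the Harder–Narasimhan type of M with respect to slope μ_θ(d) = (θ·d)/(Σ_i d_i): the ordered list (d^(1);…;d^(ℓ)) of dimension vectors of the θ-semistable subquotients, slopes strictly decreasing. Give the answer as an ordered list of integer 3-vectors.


Via rank(M_{q-1}∘⋯∘M_p): M ≅ I[1,3], I[2,3], I[3,3].
μ_θ-semistable layers: μ^(1)=4; μ^(2)=-7/2; μ^(3)=-5

((1, 1, 1); (0, 1, 1); (0, 0, 1))


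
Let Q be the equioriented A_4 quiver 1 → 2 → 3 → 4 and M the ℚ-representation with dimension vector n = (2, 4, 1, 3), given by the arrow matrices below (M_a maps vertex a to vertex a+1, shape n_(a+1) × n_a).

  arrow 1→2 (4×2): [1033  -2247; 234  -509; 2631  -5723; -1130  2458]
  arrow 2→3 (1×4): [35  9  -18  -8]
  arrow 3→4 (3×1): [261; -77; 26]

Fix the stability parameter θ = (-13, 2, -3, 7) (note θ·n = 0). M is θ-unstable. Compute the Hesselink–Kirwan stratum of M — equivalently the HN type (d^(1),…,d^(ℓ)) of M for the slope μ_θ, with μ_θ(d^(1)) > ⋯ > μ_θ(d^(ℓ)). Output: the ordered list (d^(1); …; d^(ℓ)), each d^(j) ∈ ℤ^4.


Via rank(M_{q-1}∘⋯∘M_p): M ≅ I[1,2], I[1,4], I[2,2]^2, I[4,4]^2.
μ_θ-semistable layers: μ^(1)=7; μ^(2)=2; μ^(3)=-1/2; μ^(4)=-13

((0, 0, 0, 3); (0, 3, 0, 0); (0, 1, 1, 0); (2, 0, 0, 0))


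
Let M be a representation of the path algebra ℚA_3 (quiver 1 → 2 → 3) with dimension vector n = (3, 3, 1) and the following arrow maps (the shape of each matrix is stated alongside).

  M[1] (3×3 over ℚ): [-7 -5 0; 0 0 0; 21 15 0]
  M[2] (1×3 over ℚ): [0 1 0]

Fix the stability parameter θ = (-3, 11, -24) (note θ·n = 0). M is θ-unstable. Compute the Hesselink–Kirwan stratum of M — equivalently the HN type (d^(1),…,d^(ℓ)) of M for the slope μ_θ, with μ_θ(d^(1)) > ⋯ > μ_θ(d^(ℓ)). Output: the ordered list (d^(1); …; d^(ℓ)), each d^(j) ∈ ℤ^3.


Interval decomposition of M: I[1,1]^2, I[1,2], I[2,2], I[2,3].
HN type (ℓ=3): μ^(1)=11; μ^(2)=-3; μ^(3)=-13/2

((0, 2, 0); (3, 0, 0); (0, 1, 1))


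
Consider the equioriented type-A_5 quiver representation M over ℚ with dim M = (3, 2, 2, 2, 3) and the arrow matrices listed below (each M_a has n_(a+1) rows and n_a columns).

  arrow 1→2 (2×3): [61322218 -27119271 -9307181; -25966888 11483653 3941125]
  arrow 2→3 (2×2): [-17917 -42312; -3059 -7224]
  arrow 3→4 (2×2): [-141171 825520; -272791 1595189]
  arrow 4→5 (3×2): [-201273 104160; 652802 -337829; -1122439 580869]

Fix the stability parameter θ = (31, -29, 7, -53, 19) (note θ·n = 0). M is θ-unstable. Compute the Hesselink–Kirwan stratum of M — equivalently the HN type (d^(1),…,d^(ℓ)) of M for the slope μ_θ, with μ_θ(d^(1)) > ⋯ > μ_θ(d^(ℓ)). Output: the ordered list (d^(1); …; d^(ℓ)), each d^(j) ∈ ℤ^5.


Barcode: M ≅ I[1,1], I[1,2], I[1,5], I[3,5], I[5,5]. HN layers by μ_θ (5 steps, strictly decreasing):
  μ^(1)=31; μ^(2)=19; μ^(3)=1; μ^(4)=-11; μ^(5)=-23

((1, 0, 0, 0, 0); (0, 0, 0, 0, 3); (1, 1, 0, 0, 0); (1, 1, 1, 1, 0); (0, 0, 1, 1, 0))


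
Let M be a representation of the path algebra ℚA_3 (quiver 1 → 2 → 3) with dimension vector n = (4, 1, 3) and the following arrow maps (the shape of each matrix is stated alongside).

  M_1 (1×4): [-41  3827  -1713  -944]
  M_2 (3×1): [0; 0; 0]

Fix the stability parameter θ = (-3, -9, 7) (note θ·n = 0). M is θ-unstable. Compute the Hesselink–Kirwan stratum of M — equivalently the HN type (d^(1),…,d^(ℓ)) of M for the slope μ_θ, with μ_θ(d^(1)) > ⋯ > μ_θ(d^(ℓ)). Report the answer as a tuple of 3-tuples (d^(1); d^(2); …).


Barcode: M ≅ I[1,1]^3, I[1,2], I[3,3]^3. HN layers by μ_θ (3 steps, strictly decreasing):
  μ^(1)=7; μ^(2)=-3; μ^(3)=-6

((0, 0, 3); (3, 0, 0); (1, 1, 0))


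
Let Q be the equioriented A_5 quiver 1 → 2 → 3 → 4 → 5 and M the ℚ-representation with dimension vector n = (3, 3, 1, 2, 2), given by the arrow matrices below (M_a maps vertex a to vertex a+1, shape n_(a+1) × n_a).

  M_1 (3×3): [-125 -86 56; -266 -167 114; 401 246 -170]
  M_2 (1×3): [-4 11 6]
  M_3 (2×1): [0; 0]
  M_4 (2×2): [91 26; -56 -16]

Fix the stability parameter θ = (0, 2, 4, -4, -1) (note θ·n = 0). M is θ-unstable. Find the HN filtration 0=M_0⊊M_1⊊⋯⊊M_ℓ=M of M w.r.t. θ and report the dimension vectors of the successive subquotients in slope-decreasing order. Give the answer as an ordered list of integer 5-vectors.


Interval decomposition of M: I[1,2]^2, I[1,3], I[4,4], I[4,5], I[5,5].
HN type (ℓ=5): μ^(1)=4; μ^(2)=2; μ^(3)=0; μ^(4)=-1; μ^(5)=-4

((0, 0, 1, 0, 0); (0, 3, 0, 0, 0); (3, 0, 0, 0, 0); (0, 0, 0, 0, 2); (0, 0, 0, 2, 0))


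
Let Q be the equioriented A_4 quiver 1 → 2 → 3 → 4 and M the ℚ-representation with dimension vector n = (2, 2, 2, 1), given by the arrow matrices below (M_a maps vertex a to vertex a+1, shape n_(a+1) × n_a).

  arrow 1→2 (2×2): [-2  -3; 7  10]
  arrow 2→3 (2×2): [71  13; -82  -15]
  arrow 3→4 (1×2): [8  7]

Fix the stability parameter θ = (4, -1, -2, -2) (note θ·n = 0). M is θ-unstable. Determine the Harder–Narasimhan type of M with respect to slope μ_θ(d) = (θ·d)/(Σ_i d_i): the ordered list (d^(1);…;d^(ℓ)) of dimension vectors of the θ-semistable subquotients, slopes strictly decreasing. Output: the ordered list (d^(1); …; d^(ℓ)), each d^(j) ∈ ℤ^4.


Via rank(M_{q-1}∘⋯∘M_p): M ≅ I[1,3], I[1,4].
μ_θ-semistable layers: μ^(1)=1/3; μ^(2)=-1/4

((1, 1, 1, 0); (1, 1, 1, 1))


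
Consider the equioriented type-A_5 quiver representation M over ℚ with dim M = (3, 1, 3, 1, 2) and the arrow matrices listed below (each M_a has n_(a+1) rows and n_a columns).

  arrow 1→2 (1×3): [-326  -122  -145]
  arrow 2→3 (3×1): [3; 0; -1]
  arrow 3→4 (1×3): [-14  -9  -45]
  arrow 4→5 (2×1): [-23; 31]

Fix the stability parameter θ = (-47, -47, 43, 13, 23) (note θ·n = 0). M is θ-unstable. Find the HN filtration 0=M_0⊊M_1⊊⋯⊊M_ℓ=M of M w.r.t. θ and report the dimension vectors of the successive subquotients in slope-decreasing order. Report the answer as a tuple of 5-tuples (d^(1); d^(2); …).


Via rank(M_{q-1}∘⋯∘M_p): M ≅ I[1,1]^2, I[1,5], I[3,3]^2, I[5,5].
μ_θ-semistable layers: μ^(1)=43; μ^(2)=79/3; μ^(3)=23; μ^(4)=-47

((0, 0, 2, 0, 0); (0, 0, 1, 1, 1); (0, 0, 0, 0, 1); (3, 1, 0, 0, 0))


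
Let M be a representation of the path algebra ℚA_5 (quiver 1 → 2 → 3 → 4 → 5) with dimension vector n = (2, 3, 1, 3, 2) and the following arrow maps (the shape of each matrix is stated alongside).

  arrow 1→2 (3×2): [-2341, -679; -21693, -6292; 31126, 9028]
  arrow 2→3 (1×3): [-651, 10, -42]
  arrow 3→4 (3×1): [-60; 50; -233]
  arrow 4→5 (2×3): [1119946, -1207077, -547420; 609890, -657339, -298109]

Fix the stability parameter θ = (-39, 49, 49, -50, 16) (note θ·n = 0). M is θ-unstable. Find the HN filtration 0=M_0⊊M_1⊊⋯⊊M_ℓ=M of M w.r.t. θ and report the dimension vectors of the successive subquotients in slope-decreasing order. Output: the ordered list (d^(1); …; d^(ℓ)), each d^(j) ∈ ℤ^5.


Via rank(M_{q-1}∘⋯∘M_p): M ≅ I[1,2], I[1,5], I[2,2], I[4,4], I[4,5].
μ_θ-semistable layers: μ^(1)=49; μ^(2)=16; μ^(3)=-39; μ^(4)=-50

((0, 2, 0, 0, 0); (0, 1, 1, 1, 2); (2, 0, 0, 0, 0); (0, 0, 0, 2, 0))


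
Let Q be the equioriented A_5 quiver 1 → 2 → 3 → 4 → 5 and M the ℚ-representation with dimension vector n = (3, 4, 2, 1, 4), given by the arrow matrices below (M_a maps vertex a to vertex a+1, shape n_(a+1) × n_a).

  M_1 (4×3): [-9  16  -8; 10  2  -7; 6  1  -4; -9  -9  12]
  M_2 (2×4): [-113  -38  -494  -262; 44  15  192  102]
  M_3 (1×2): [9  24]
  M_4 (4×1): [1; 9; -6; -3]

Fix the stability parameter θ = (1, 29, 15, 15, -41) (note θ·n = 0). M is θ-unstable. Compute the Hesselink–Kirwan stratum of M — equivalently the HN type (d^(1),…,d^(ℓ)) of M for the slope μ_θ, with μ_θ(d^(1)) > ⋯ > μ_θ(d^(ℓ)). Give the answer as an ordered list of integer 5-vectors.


Interval decomposition of M: I[1,2], I[1,3], I[1,5], I[2,2], I[5,5]^3.
HN type (ℓ=5): μ^(1)=29; μ^(2)=22; μ^(3)=9/2; μ^(4)=1; μ^(5)=-41

((0, 2, 0, 0, 0); (0, 1, 1, 0, 0); (0, 1, 1, 1, 1); (3, 0, 0, 0, 0); (0, 0, 0, 0, 3))


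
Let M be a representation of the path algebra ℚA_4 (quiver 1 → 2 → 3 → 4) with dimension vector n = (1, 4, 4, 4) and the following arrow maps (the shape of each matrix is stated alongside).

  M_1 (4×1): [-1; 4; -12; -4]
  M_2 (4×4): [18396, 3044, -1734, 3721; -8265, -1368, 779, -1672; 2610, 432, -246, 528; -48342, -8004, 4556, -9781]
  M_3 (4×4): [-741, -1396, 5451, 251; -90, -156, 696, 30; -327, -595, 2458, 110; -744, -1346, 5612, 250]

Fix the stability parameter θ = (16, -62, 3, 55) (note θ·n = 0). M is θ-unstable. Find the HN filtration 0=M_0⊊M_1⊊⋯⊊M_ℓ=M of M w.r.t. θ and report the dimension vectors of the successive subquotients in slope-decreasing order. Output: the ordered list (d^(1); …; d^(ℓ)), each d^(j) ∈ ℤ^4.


Barcode: M ≅ I[1,4], I[2,2]^2, I[2,3], I[3,4]^2, I[4,4]. HN layers by μ_θ (4 steps, strictly decreasing):
  μ^(1)=55; μ^(2)=3; μ^(3)=-23; μ^(4)=-62

((0, 0, 0, 4); (0, 0, 4, 0); (1, 1, 0, 0); (0, 3, 0, 0))


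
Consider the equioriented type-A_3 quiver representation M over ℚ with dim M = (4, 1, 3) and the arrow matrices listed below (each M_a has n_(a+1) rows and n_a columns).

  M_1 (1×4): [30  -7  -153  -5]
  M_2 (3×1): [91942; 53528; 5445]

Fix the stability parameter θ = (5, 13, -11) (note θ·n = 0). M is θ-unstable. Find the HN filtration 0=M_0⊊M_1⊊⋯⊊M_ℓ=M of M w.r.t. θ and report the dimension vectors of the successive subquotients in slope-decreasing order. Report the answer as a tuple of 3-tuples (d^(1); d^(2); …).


Via rank(M_{q-1}∘⋯∘M_p): M ≅ I[1,1]^3, I[1,3], I[3,3]^2.
μ_θ-semistable layers: μ^(1)=5; μ^(2)=7/3; μ^(3)=-11

((3, 0, 0); (1, 1, 1); (0, 0, 2))


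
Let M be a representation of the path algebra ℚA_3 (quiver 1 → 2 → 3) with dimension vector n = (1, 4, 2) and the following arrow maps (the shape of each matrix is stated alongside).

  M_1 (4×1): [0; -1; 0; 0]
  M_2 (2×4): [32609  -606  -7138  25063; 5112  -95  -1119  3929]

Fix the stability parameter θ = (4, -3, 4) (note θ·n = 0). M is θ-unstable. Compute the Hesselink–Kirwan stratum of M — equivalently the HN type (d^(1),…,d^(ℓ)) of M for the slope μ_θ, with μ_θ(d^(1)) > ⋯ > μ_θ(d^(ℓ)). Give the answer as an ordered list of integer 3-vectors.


Via rank(M_{q-1}∘⋯∘M_p): M ≅ I[1,3], I[2,2]^2, I[2,3].
μ_θ-semistable layers: μ^(1)=4; μ^(2)=1/2; μ^(3)=-3

((0, 0, 2); (1, 1, 0); (0, 3, 0))


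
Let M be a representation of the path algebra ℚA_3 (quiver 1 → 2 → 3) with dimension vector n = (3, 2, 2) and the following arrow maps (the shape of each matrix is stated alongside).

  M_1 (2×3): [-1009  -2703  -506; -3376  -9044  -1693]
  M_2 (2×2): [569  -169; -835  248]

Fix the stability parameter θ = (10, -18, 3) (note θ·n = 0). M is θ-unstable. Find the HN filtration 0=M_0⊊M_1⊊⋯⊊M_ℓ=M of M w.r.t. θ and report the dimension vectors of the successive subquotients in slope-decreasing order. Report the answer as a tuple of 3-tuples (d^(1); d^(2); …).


Interval decomposition of M: I[1,1], I[1,3]^2.
HN type (ℓ=3): μ^(1)=10; μ^(2)=3; μ^(3)=-4

((1, 0, 0); (0, 0, 2); (2, 2, 0))


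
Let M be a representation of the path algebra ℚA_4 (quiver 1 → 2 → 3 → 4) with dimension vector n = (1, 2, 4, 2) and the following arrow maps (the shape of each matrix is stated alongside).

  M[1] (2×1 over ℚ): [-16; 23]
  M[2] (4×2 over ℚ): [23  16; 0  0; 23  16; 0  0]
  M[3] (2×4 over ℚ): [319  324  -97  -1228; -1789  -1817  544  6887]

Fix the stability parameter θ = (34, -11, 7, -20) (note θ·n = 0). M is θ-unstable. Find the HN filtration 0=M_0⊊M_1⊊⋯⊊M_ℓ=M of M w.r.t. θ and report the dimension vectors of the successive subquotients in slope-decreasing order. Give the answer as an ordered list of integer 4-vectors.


Barcode: M ≅ I[1,2], I[2,4], I[3,3]^2, I[3,4]. HN layers by μ_θ (4 steps, strictly decreasing):
  μ^(1)=23/2; μ^(2)=7; μ^(3)=-13/2; μ^(4)=-11

((1, 1, 0, 0); (0, 0, 2, 0); (0, 0, 2, 2); (0, 1, 0, 0))
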